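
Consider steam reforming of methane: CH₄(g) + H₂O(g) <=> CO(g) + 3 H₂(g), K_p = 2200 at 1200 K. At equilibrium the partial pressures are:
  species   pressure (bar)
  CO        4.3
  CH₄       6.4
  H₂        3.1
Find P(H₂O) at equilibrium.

At equilibrium, K_p = P(CO)·P(H₂)³ / (P(CH₄)·P(H₂O)) = 2200.
(4.3)·(3.1)³ / ((6.4)·(P(H₂O))) = 2200
P(H₂O) = 0.00910 = 0.0091 bar

P(H₂O) = 0.0091 bar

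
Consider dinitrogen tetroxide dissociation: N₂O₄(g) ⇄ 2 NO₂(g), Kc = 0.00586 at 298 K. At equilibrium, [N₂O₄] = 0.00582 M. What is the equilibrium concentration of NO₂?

[NO₂] = 0.00584 M

At equilibrium, Kc = [NO₂]² / [N₂O₄] = 0.00586.
([NO₂])² / (0.00582) = 0.00586
[NO₂]² = 3.41×10⁻⁵ ⇒ [NO₂] = 0.00584 M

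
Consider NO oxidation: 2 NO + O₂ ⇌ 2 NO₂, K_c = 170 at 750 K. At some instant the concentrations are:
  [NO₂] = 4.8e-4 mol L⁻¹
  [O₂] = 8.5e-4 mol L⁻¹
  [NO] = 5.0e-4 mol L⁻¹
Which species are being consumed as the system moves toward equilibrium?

Q_c = [NO₂]² / ([NO]²·[O₂]) = (4.8e-4)² / ((5.0e-4)²·(8.5e-4)) = 1100
Q_c = 1100 > K_c = 170: net reverse reaction.

NO₂ (products)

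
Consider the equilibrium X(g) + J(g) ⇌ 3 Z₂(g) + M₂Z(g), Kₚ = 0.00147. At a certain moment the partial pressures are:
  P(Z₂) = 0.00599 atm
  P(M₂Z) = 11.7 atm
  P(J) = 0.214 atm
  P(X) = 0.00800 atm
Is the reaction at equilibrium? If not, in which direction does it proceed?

Qₚ = P(Z₂)³·P(M₂Z) / (P(X)·P(J)) = (0.00599)³·(11.7) / ((0.00800)·(0.214)) = 0.00147
Qₚ = 0.00147 = Kₚ, so the system is already at equilibrium.

no net change (already at equilibrium)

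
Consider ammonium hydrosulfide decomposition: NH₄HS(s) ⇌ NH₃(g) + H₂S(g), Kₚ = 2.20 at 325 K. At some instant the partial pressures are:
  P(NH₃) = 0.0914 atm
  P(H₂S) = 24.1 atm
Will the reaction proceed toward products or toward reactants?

at equilibrium

(NH₄HS is a pure solid — omitted from Qₚ.)
Qₚ = P(NH₃)·P(H₂S) = (0.0914)·(24.1) = 2.20
Qₚ = 2.20 = Kₚ, so the system is already at equilibrium.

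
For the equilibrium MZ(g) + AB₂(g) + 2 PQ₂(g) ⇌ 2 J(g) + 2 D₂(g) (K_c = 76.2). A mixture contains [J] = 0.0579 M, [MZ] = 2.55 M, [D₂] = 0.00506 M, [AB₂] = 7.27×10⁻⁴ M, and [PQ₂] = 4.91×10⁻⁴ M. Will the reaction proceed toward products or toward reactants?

in the reverse direction

Q_c = [J]²·[D₂]² / ([MZ]·[AB₂]·[PQ₂]²) = (0.0579)²·(0.00506)² / ((2.55)·(7.27×10⁻⁴)·(4.91×10⁻⁴)²) = 192
Q_c = 192 > K_c = 76.2, so the reverse reaction proceeds.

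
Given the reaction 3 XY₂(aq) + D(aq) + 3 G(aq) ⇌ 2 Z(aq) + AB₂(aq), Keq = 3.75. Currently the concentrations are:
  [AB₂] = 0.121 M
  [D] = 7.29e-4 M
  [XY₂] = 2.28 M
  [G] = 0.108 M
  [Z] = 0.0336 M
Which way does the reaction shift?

reverse (toward reactants)

Q = [Z]²·[AB₂] / ([XY₂]³·[D]·[G]³) = (0.0336)²·(0.121) / ((2.28)³·(7.29e-4)·(0.108)³) = 12.6
Q = 12.6 > Keq = 3.75, so the reverse reaction proceeds.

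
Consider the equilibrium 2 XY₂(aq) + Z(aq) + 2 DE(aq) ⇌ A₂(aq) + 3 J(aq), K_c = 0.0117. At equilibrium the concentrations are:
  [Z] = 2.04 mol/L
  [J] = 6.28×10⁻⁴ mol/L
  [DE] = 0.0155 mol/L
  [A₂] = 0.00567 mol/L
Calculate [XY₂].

At equilibrium, K_c = [A₂]·[J]³ / ([XY₂]²·[Z]·[DE]²) = 0.0117.
(0.00567)·(6.28×10⁻⁴)³ / (([XY₂])²·(2.04)·(0.0155)²) = 0.0117
[XY₂]² = 2.45×10⁻⁷ ⇒ [XY₂] = 4.95×10⁻⁴ mol/L

[XY₂] = 4.95×10⁻⁴ mol/L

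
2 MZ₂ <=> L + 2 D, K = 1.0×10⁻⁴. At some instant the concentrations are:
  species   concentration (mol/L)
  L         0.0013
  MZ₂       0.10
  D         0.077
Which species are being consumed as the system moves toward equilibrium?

Q = [L]·[D]² / [MZ₂]² = (0.0013)·(0.077)² / (0.10)² = 7.7×10⁻⁴
Q = 7.7×10⁻⁴ > K = 1.0×10⁻⁴: net reverse reaction.

L, D (products)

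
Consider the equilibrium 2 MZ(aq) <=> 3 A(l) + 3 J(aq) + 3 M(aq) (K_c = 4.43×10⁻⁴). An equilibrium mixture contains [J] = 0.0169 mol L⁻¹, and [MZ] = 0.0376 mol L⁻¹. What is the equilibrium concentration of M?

(A is a pure liquid — omitted from K_c.)
At equilibrium, K_c = [J]³·[M]³ / [MZ]² = 4.43×10⁻⁴.
(0.0169)³·([M])³ / (0.0376)² = 4.43×10⁻⁴
[M]³ = 0.130 ⇒ [M] = 0.506 mol L⁻¹

[M] = 0.506 mol L⁻¹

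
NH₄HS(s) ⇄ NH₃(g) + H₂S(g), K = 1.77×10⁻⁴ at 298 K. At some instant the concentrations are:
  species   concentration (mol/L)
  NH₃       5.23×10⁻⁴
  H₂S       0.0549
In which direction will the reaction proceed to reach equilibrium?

(NH₄HS is a pure solid — omitted from Q.)
Q = [NH₃]·[H₂S] = (5.23×10⁻⁴)·(0.0549) = 2.87×10⁻⁵
Q = 2.87×10⁻⁵ < K = 1.77×10⁻⁴, so the forward reaction proceeds.

forward (toward products)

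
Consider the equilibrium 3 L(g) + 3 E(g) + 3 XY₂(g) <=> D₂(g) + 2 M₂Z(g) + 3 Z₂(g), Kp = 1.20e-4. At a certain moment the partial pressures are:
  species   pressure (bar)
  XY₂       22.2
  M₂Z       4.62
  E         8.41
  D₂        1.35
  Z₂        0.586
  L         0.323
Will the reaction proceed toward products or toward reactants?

forward (toward products)

Qp = P(D₂)·P(M₂Z)²·P(Z₂)³ / (P(L)³·P(E)³·P(XY₂)³) = (1.35)·(4.62)²·(0.586)³ / ((0.323)³·(8.41)³·(22.2)³) = 2.64e-5
Qp = 2.64e-5 < Kp = 1.20e-4, so the forward reaction proceeds.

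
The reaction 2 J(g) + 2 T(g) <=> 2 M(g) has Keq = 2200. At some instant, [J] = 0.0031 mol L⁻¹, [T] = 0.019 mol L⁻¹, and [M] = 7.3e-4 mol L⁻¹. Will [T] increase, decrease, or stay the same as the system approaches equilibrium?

Q = [M]² / ([J]²·[T]²) = (7.3e-4)² / ((0.0031)²·(0.019)²) = 150
Q = 150 < Keq = 2200: net forward reaction.
T is a reactant, so it decreases.

decrease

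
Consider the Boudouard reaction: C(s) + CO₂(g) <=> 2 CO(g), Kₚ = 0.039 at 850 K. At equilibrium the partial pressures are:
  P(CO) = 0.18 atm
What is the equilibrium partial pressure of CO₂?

(C is a pure solid — omitted from Kₚ.)
At equilibrium, Kₚ = P(CO)² / P(CO₂) = 0.039.
(0.18)² / (P(CO₂)) = 0.039
P(CO₂) = 0.831 = 0.83 atm

P(CO₂) = 0.83 atm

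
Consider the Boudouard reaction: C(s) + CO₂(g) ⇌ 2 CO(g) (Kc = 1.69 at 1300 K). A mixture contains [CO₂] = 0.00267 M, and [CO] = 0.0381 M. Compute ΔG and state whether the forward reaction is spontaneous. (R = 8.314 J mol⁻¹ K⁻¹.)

ΔG = -12.3 kJ/mol; the forward reaction is spontaneous

(C is a pure solid — omitted from Qc.)
Qc = [CO]² / [CO₂] = (0.0381)² / (0.00267) = 0.544
ΔG = RT ln(Qc/Kc) = (8.314 J mol⁻¹ K⁻¹)(1300 K) × ln(0.544/1.69)
   = (10.81 kJ/mol)(-1.134) = -12.3 kJ/mol
ΔG < 0, so the forward reaction is spontaneous (proceeds forward).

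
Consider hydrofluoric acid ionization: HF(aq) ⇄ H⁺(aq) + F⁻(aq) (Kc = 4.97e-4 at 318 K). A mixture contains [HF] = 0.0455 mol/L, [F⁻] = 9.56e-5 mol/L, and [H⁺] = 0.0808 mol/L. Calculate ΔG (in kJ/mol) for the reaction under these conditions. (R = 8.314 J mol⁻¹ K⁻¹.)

Qc = [H⁺]·[F⁻] / [HF] = (0.0808)·(9.56e-5) / (0.0455) = 1.70e-4
ΔG = RT ln(Qc/Kc) = (8.314 J mol⁻¹ K⁻¹)(318 K) × ln(1.70e-4/4.97e-4)
   = (2.644 kJ/mol)(-1.073) = -2.84 kJ/mol
ΔG < 0, so the forward reaction is spontaneous (proceeds forward).

ΔG = -2.84 kJ/mol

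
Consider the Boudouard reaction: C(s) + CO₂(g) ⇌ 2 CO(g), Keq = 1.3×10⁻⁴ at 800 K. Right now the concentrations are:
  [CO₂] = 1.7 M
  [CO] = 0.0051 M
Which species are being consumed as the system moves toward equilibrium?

C, CO₂ (reactants)

(C is a pure solid — omitted from Q.)
Q = [CO]² / [CO₂] = (0.0051)² / (1.7) = 1.5×10⁻⁵
Q = 1.5×10⁻⁵ < Keq = 1.3×10⁻⁴: net forward reaction.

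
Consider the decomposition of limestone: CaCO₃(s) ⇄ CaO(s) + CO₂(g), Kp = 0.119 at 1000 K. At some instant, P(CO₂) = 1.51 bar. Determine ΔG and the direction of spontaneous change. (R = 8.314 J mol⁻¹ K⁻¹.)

ΔG = 21.1 kJ/mol; the forward reaction is non-spontaneous

(CaCO₃, CaO are pure solids — omitted from Qp.)
Qp = P(CO₂) = 1.51
ΔG = RT ln(Qp/Kp) = (8.314 J mol⁻¹ K⁻¹)(1000 K) × ln(1.51/0.119)
   = (8.314 kJ/mol)(2.541) = 21.1 kJ/mol
ΔG > 0, so the forward reaction is non-spontaneous (proceeds in reverse).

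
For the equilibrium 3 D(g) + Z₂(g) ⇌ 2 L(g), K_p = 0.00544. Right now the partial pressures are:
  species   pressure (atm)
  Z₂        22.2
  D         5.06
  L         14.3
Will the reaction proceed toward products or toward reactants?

toward reactants

Q_p = P(L)² / (P(D)³·P(Z₂)) = (14.3)² / ((5.06)³·(22.2)) = 0.0711
Q_p = 0.0711 > K_p = 0.00544, so the reverse reaction proceeds.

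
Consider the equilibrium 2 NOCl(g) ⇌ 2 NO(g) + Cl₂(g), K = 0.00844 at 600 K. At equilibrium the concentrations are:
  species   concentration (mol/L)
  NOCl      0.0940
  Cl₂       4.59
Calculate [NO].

[NO] = 0.00403 mol/L

At equilibrium, K = [NO]²·[Cl₂] / [NOCl]² = 0.00844.
([NO])²·(4.59) / (0.0940)² = 0.00844
[NO]² = 1.62×10⁻⁵ ⇒ [NO] = 0.00403 mol/L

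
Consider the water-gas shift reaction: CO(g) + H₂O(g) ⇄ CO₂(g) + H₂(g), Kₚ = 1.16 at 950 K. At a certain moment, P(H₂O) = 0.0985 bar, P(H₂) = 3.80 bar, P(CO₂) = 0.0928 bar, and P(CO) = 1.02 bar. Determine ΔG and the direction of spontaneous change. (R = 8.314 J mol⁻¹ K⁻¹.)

ΔG = 8.74 kJ/mol; the forward reaction is non-spontaneous

Qₚ = P(CO₂)·P(H₂) / (P(CO)·P(H₂O)) = (0.0928)·(3.80) / ((1.02)·(0.0985)) = 3.51
ΔG = RT ln(Qₚ/Kₚ) = (8.314 J mol⁻¹ K⁻¹)(950 K) × ln(3.51/1.16)
   = (7.898 kJ/mol)(1.107) = 8.74 kJ/mol
ΔG > 0, so the forward reaction is non-spontaneous (proceeds in reverse).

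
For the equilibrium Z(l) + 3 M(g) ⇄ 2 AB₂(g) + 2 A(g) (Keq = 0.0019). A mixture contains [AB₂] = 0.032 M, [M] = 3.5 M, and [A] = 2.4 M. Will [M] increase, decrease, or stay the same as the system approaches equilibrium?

(Z is a pure liquid — omitted from Q.)
Q = [AB₂]²·[A]² / [M]³ = (0.032)²·(2.4)² / (3.5)³ = 1.4×10⁻⁴
Q = 1.4×10⁻⁴ < Keq = 0.0019: net forward reaction.
M is a reactant, so it decreases.

decrease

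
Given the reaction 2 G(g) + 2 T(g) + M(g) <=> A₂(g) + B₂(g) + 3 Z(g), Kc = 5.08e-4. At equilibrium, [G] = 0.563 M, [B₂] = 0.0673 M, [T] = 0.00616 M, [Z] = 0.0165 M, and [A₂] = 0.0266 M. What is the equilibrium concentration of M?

[M] = 1.32 M

At equilibrium, Kc = [A₂]·[B₂]·[Z]³ / ([G]²·[T]²·[M]) = 5.08e-4.
(0.0266)·(0.0673)·(0.0165)³ / ((0.563)²·(0.00616)²·([M])) = 5.08e-4
[M] = 1.32 M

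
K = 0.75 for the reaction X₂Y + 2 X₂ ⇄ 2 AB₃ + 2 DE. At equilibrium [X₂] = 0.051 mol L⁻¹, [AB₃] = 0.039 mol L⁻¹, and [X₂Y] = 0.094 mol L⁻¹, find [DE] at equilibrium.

At equilibrium, K = [AB₃]²·[DE]² / ([X₂Y]·[X₂]²) = 0.75.
(0.039)²·([DE])² / ((0.094)·(0.051)²) = 0.75
[DE]² = 0.121 ⇒ [DE] = 0.35 mol L⁻¹

[DE] = 0.35 mol L⁻¹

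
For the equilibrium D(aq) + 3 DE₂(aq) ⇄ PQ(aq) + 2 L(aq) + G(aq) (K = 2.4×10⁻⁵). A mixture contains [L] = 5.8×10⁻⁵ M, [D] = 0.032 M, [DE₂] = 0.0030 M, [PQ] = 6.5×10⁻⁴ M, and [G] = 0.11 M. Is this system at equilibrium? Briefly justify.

Q = [PQ]·[L]²·[G] / ([D]·[DE₂]³) = (6.5×10⁻⁴)·(5.8×10⁻⁵)²·(0.11) / ((0.032)·(0.0030)³) = 2.8×10⁻⁴
Q = 2.8×10⁻⁴ > K = 2.4×10⁻⁵: net reverse reaction.

no; Q > K, reaction proceeds in reverse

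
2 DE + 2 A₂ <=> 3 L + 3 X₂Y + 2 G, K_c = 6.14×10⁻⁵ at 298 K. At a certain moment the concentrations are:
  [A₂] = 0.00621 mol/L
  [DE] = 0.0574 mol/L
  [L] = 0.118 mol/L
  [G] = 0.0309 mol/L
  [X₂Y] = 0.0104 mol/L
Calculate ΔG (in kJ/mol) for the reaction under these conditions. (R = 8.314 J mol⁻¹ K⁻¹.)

ΔG = -3.68 kJ/mol

Q_c = [L]³·[X₂Y]³·[G]² / ([DE]²·[A₂]²) = (0.118)³·(0.0104)³·(0.0309)² / ((0.0574)²·(0.00621)²) = 1.39×10⁻⁵
ΔG = RT ln(Q_c/K_c) = (8.314 J mol⁻¹ K⁻¹)(298 K) × ln(1.39×10⁻⁵/6.14×10⁻⁵)
   = (2.478 kJ/mol)(-1.486) = -3.68 kJ/mol
ΔG < 0, so the forward reaction is spontaneous (proceeds forward).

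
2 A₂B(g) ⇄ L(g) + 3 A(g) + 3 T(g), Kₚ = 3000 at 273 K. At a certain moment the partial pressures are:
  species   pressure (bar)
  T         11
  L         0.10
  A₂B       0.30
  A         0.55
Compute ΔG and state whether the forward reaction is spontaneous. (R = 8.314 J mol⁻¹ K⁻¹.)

ΔG = -5.68 kJ/mol; the forward reaction is spontaneous

Qₚ = P(L)·P(A)³·P(T)³ / P(A₂B)² = (0.10)·(0.55)³·(11)³ / (0.30)² = 246
ΔG = RT ln(Qₚ/Kₚ) = (8.314 J mol⁻¹ K⁻¹)(273 K) × ln(246/3000)
   = (2.270 kJ/mol)(-2.501) = -5.68 kJ/mol
ΔG < 0, so the forward reaction is spontaneous (proceeds forward).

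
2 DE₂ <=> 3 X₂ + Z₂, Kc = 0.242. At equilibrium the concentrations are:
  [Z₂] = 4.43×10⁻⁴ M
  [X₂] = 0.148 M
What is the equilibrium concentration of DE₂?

At equilibrium, Kc = [X₂]³·[Z₂] / [DE₂]² = 0.242.
(0.148)³·(4.43×10⁻⁴) / ([DE₂])² = 0.242
[DE₂]² = 5.93×10⁻⁶ ⇒ [DE₂] = 0.00244 M

[DE₂] = 0.00244 M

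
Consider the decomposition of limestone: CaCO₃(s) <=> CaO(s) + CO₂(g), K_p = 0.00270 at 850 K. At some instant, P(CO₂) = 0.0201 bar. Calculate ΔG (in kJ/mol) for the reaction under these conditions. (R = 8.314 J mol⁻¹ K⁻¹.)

(CaCO₃, CaO are pure solids — omitted from Q_p.)
Q_p = P(CO₂) = 0.0201
ΔG = RT ln(Q_p/K_p) = (8.314 J mol⁻¹ K⁻¹)(850 K) × ln(0.0201/0.00270)
   = (7.067 kJ/mol)(2.007) = 14.2 kJ/mol
ΔG > 0, so the forward reaction is non-spontaneous (proceeds in reverse).

ΔG = 14.2 kJ/mol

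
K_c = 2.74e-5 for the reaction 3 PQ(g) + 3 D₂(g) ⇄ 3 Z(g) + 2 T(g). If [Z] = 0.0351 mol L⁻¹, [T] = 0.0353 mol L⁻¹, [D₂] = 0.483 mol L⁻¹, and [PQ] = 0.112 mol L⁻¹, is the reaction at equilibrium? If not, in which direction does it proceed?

in the reverse direction

Q_c = [Z]³·[T]² / ([PQ]³·[D₂]³) = (0.0351)³·(0.0353)² / ((0.112)³·(0.483)³) = 3.40e-4
Q_c = 3.40e-4 > K_c = 2.74e-5, so the reverse reaction proceeds.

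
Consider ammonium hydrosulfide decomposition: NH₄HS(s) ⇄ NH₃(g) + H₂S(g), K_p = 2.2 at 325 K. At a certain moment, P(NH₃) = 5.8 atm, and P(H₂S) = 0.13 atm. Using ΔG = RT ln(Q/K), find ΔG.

ΔG = -2.89 kJ/mol

(NH₄HS is a pure solid — omitted from Q_p.)
Q_p = P(NH₃)·P(H₂S) = (5.8)·(0.13) = 0.754
ΔG = RT ln(Q_p/K_p) = (8.314 J mol⁻¹ K⁻¹)(325 K) × ln(0.754/2.2)
   = (2.702 kJ/mol)(-1.071) = -2.89 kJ/mol
ΔG < 0, so the forward reaction is spontaneous (proceeds forward).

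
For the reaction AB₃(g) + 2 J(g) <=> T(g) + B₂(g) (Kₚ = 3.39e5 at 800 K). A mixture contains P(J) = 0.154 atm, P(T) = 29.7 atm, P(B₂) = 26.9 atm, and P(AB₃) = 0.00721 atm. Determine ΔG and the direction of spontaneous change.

ΔG = 17.4 kJ/mol; the forward reaction is non-spontaneous

Qₚ = P(T)·P(B₂) / (P(AB₃)·P(J)²) = (29.7)·(26.9) / ((0.00721)·(0.154)²) = 4.67e6
ΔG = RT ln(Qₚ/Kₚ) = (8.314 J mol⁻¹ K⁻¹)(800 K) × ln(4.67e6/3.39e5)
   = (6.651 kJ/mol)(2.623) = 17.4 kJ/mol
ΔG > 0, so the forward reaction is non-spontaneous (proceeds in reverse).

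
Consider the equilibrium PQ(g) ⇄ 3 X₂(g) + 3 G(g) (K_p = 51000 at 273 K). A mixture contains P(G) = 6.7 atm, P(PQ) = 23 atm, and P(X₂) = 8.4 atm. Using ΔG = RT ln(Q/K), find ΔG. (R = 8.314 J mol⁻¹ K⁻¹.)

Q_p = P(X₂)³·P(G)³ / P(PQ) = (8.4)³·(6.7)³ / (23) = 7750
ΔG = RT ln(Q_p/K_p) = (8.314 J mol⁻¹ K⁻¹)(273 K) × ln(7750/51000)
   = (2.270 kJ/mol)(-1.884) = -4.28 kJ/mol
ΔG < 0, so the forward reaction is spontaneous (proceeds forward).

ΔG = -4.28 kJ/mol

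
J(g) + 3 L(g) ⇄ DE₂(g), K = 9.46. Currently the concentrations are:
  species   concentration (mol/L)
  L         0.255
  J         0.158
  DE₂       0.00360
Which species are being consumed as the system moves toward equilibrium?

J, L (reactants)

Q = [DE₂] / ([J]·[L]³) = (0.00360) / ((0.158)·(0.255)³) = 1.37
Q = 1.37 < K = 9.46: net forward reaction.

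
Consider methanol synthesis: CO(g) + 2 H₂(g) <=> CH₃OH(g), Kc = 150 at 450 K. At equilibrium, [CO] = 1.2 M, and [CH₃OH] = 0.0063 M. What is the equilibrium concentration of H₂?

[H₂] = 0.0059 M

At equilibrium, Kc = [CH₃OH] / ([CO]·[H₂]²) = 150.
(0.0063) / ((1.2)·([H₂])²) = 150
[H₂]² = 3.50×10⁻⁵ ⇒ [H₂] = 0.0059 M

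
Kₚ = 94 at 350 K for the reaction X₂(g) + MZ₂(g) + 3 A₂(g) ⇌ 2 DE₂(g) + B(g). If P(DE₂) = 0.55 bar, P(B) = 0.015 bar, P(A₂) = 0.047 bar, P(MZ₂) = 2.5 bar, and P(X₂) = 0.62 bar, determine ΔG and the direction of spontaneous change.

Qₚ = P(DE₂)²·P(B) / (P(X₂)·P(MZ₂)·P(A₂)³) = (0.55)²·(0.015) / ((0.62)·(2.5)·(0.047)³) = 28.2
ΔG = RT ln(Qₚ/Kₚ) = (8.314 J mol⁻¹ K⁻¹)(350 K) × ln(28.2/94)
   = (2.910 kJ/mol)(-1.204) = -3.50 kJ/mol
ΔG < 0, so the forward reaction is spontaneous (proceeds forward).

ΔG = -3.50 kJ/mol; the forward reaction is spontaneous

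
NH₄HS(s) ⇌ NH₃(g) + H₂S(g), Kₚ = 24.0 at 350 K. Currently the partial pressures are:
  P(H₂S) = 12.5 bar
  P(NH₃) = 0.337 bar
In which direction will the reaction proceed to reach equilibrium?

to the right

(NH₄HS is a pure solid — omitted from Qₚ.)
Qₚ = P(NH₃)·P(H₂S) = (0.337)·(12.5) = 4.21
Qₚ = 4.21 < Kₚ = 24.0, so the forward reaction proceeds.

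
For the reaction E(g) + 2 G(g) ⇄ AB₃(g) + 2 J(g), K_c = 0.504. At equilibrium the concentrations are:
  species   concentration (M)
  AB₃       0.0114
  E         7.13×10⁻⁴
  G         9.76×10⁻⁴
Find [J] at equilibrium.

[J] = 1.73×10⁻⁴ M

At equilibrium, K_c = [AB₃]·[J]² / ([E]·[G]²) = 0.504.
(0.0114)·([J])² / ((7.13×10⁻⁴)·(9.76×10⁻⁴)²) = 0.504
[J]² = 3.00×10⁻⁸ ⇒ [J] = 1.73×10⁻⁴ M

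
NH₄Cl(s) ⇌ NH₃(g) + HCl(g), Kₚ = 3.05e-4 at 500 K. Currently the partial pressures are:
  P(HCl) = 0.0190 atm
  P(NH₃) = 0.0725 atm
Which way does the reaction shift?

toward reactants

(NH₄Cl is a pure solid — omitted from Qₚ.)
Qₚ = P(NH₃)·P(HCl) = (0.0725)·(0.0190) = 0.00138
Qₚ = 0.00138 > Kₚ = 3.05e-4, so the reverse reaction proceeds.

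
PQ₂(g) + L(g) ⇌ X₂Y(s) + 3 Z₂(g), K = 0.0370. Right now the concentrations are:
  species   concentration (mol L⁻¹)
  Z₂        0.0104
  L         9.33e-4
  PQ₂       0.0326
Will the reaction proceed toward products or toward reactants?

(X₂Y is a pure solid — omitted from Q.)
Q = [Z₂]³ / ([PQ₂]·[L]) = (0.0104)³ / ((0.0326)·(9.33e-4)) = 0.0370
Q = 0.0370 = K, so the system is already at equilibrium.

no net change (already at equilibrium)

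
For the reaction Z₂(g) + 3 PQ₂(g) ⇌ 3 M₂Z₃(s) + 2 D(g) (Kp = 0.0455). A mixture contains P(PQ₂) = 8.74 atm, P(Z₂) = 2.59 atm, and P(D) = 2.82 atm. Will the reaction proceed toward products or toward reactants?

(M₂Z₃ is a pure solid — omitted from Qp.)
Qp = P(D)² / (P(Z₂)·P(PQ₂)³) = (2.82)² / ((2.59)·(8.74)³) = 0.00460
Qp = 0.00460 < Kp = 0.0455, so the forward reaction proceeds.

forward (toward products)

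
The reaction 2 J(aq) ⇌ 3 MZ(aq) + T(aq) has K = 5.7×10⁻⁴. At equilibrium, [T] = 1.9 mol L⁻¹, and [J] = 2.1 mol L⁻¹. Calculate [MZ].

[MZ] = 0.11 mol L⁻¹

At equilibrium, K = [MZ]³·[T] / [J]² = 5.7×10⁻⁴.
([MZ])³·(1.9) / (2.1)² = 5.7×10⁻⁴
[MZ]³ = 0.00132 ⇒ [MZ] = 0.11 mol L⁻¹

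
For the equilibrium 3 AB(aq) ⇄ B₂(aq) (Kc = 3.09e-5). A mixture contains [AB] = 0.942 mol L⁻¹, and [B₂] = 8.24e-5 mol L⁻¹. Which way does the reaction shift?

Qc = [B₂] / [AB]³ = (8.24e-5) / (0.942)³ = 9.86e-5
Qc = 9.86e-5 > Kc = 3.09e-5, so the reverse reaction proceeds.

reverse (toward reactants)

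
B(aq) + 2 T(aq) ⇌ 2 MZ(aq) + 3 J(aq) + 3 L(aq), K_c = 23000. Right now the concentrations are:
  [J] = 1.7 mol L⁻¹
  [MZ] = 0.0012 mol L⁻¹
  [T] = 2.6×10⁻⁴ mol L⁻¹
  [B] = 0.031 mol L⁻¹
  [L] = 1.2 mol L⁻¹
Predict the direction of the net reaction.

to the right

Q_c = [MZ]²·[J]³·[L]³ / ([B]·[T]²) = (0.0012)²·(1.7)³·(1.2)³ / ((0.031)·(2.6×10⁻⁴)²) = 5800
Q_c = 5800 < K_c = 23000, so the forward reaction proceeds.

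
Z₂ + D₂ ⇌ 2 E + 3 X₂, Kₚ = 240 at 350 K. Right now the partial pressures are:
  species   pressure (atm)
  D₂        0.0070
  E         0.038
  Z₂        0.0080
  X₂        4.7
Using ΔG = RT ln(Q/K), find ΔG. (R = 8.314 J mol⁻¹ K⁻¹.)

ΔG = 7.02 kJ/mol

Qₚ = P(E)²·P(X₂)³ / (P(Z₂)·P(D₂)) = (0.038)²·(4.7)³ / ((0.0080)·(0.0070)) = 2680
ΔG = RT ln(Qₚ/Kₚ) = (8.314 J mol⁻¹ K⁻¹)(350 K) × ln(2680/240)
   = (2.910 kJ/mol)(2.413) = 7.02 kJ/mol
ΔG > 0, so the forward reaction is non-spontaneous (proceeds in reverse).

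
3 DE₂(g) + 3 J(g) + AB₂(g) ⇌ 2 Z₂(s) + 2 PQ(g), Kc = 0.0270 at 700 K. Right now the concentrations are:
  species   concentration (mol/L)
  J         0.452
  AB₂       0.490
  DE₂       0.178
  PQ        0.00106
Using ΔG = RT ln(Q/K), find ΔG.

ΔG = -10.6 kJ/mol

(Z₂ is a pure solid — omitted from Qc.)
Qc = [PQ]² / ([DE₂]³·[J]³·[AB₂]) = (0.00106)² / ((0.178)³·(0.452)³·(0.490)) = 0.00440
ΔG = RT ln(Qc/Kc) = (8.314 J mol⁻¹ K⁻¹)(700 K) × ln(0.00440/0.0270)
   = (5.820 kJ/mol)(-1.814) = -10.6 kJ/mol
ΔG < 0, so the forward reaction is spontaneous (proceeds forward).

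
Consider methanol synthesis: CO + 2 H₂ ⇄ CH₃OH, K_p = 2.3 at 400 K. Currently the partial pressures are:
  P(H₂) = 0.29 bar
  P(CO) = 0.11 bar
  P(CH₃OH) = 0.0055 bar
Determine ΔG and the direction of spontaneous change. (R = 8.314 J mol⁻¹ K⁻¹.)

Q_p = P(CH₃OH) / (P(CO)·P(H₂)²) = (0.0055) / ((0.11)·(0.29)²) = 0.595
ΔG = RT ln(Q_p/K_p) = (8.314 J mol⁻¹ K⁻¹)(400 K) × ln(0.595/2.3)
   = (3.326 kJ/mol)(-1.352) = -4.50 kJ/mol
ΔG < 0, so the forward reaction is spontaneous (proceeds forward).

ΔG = -4.50 kJ/mol; the forward reaction is spontaneous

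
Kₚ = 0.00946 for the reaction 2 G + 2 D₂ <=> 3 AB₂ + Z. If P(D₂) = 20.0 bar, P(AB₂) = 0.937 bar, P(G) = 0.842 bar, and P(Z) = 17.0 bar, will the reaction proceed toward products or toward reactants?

Qₚ = P(AB₂)³·P(Z) / (P(G)²·P(D₂)²) = (0.937)³·(17.0) / ((0.842)²·(20.0)²) = 0.0493
Qₚ = 0.0493 > Kₚ = 0.00946, so the reverse reaction proceeds.

toward reactants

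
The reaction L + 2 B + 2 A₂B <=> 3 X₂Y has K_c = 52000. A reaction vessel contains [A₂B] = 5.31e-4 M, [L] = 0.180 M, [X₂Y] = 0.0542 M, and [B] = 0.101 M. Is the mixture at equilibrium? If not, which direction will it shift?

Q_c = [X₂Y]³ / ([L]·[B]²·[A₂B]²) = (0.0542)³ / ((0.180)·(0.101)²·(5.31e-4)²) = 3.08e5
Q_c = 3.08e5 > K_c = 52000: net reverse reaction.

no; Q > K, reaction proceeds in reverse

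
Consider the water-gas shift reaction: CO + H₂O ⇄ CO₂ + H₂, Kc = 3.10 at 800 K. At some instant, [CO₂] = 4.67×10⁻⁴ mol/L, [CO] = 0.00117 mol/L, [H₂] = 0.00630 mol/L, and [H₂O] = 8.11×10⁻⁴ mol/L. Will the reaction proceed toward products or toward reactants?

at equilibrium

Qc = [CO₂]·[H₂] / ([CO]·[H₂O]) = (4.67×10⁻⁴)·(0.00630) / ((0.00117)·(8.11×10⁻⁴)) = 3.10
Qc = 3.10 = Kc, so the system is already at equilibrium.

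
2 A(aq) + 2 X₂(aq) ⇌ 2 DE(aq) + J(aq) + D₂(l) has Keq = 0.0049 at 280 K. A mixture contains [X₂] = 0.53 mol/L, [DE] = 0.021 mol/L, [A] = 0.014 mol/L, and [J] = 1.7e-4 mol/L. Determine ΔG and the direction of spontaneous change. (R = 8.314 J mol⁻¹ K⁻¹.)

ΔG = -2.98 kJ/mol; the forward reaction is spontaneous

(D₂ is a pure liquid — omitted from Q.)
Q = [DE]²·[J] / ([A]²·[X₂]²) = (0.021)²·(1.7e-4) / ((0.014)²·(0.53)²) = 0.00136
ΔG = RT ln(Q/Keq) = (8.314 J mol⁻¹ K⁻¹)(280 K) × ln(0.00136/0.0049)
   = (2.328 kJ/mol)(-1.282) = -2.98 kJ/mol
ΔG < 0, so the forward reaction is spontaneous (proceeds forward).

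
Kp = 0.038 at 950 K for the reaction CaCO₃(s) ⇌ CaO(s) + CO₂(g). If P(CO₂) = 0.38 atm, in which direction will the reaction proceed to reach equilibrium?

to the left

(CaCO₃, CaO are pure solids — omitted from Qp.)
Qp = P(CO₂) = 0.38
Qp = 0.38 > Kp = 0.038, so the reverse reaction proceeds.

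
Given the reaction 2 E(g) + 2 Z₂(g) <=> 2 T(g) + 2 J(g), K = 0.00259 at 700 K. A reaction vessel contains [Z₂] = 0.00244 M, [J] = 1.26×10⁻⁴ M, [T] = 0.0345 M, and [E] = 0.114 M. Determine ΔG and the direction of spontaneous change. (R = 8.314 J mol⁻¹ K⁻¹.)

Q = [T]²·[J]² / ([E]²·[Z₂]²) = (0.0345)²·(1.26×10⁻⁴)² / ((0.114)²·(0.00244)²) = 2.44×10⁻⁴
ΔG = RT ln(Q/K) = (8.314 J mol⁻¹ K⁻¹)(700 K) × ln(2.44×10⁻⁴/0.00259)
   = (5.820 kJ/mol)(-2.362) = -13.7 kJ/mol
ΔG < 0, so the forward reaction is spontaneous (proceeds forward).

ΔG = -13.7 kJ/mol; the forward reaction is spontaneous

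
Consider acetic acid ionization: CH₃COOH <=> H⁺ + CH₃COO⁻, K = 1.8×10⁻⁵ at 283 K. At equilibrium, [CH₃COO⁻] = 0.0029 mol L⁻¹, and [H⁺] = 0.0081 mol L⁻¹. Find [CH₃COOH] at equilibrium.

[CH₃COOH] = 1.3 mol L⁻¹

At equilibrium, K = [H⁺]·[CH₃COO⁻] / [CH₃COOH] = 1.8×10⁻⁵.
(0.0081)·(0.0029) / ([CH₃COOH]) = 1.8×10⁻⁵
[CH₃COOH] = 1.30 = 1.3 mol L⁻¹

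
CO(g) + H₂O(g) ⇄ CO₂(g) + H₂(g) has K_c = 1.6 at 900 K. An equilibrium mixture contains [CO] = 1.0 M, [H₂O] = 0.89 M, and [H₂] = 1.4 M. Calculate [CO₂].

[CO₂] = 1.0 M

At equilibrium, K_c = [CO₂]·[H₂] / ([CO]·[H₂O]) = 1.6.
([CO₂])·(1.4) / ((1.0)·(0.89)) = 1.6
[CO₂] = 1.02 = 1.0 M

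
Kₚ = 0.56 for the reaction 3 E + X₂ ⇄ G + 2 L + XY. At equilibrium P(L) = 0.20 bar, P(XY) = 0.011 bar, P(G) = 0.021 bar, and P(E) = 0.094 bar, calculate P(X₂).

P(X₂) = 0.020 bar

At equilibrium, Kₚ = P(G)·P(L)²·P(XY) / (P(E)³·P(X₂)) = 0.56.
(0.021)·(0.20)²·(0.011) / ((0.094)³·(P(X₂))) = 0.56
P(X₂) = 0.0199 = 0.020 bar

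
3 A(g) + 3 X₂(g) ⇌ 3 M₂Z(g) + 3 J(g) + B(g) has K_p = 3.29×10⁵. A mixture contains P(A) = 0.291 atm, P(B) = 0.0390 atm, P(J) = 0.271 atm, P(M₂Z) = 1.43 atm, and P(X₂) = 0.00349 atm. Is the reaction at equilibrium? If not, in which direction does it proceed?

Q_p = P(M₂Z)³·P(J)³·P(B) / (P(A)³·P(X₂)³) = (1.43)³·(0.271)³·(0.0390) / ((0.291)³·(0.00349)³) = 2.17×10⁶
Q_p = 2.17×10⁶ > K_p = 3.29×10⁵, so the reverse reaction proceeds.

to the left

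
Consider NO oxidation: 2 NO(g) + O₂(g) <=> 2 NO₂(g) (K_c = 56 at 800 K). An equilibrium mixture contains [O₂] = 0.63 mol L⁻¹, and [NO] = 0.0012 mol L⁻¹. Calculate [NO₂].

[NO₂] = 0.0071 mol L⁻¹

At equilibrium, K_c = [NO₂]² / ([NO]²·[O₂]) = 56.
([NO₂])² / ((0.0012)²·(0.63)) = 56
[NO₂]² = 5.08×10⁻⁵ ⇒ [NO₂] = 0.0071 mol L⁻¹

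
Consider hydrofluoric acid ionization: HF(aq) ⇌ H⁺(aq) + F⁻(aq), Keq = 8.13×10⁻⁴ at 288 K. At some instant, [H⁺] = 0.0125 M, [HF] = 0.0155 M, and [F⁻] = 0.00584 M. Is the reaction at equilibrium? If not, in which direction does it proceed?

reverse (toward reactants)

Q = [H⁺]·[F⁻] / [HF] = (0.0125)·(0.00584) / (0.0155) = 0.00471
Q = 0.00471 > Keq = 8.13×10⁻⁴, so the reverse reaction proceeds.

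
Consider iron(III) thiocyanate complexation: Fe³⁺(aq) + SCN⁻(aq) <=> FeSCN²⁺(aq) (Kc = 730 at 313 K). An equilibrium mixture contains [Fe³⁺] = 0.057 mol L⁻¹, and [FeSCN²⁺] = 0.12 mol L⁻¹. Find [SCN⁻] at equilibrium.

At equilibrium, Kc = [FeSCN²⁺] / ([Fe³⁺]·[SCN⁻]) = 730.
(0.12) / ((0.057)·([SCN⁻])) = 730
[SCN⁻] = 0.00288 = 0.0029 mol L⁻¹

[SCN⁻] = 0.0029 mol L⁻¹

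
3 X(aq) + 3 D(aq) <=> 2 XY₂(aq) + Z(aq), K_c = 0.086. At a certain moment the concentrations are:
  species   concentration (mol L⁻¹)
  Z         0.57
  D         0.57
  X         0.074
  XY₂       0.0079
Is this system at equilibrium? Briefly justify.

Q_c = [XY₂]²·[Z] / ([X]³·[D]³) = (0.0079)²·(0.57) / ((0.074)³·(0.57)³) = 0.47
Q_c = 0.47 > K_c = 0.086: net reverse reaction.

no; Q > K, reaction proceeds in reverse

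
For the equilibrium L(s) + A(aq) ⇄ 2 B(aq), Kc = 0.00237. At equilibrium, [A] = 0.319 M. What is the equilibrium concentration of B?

(L is a pure solid — omitted from Kc.)
At equilibrium, Kc = [B]² / [A] = 0.00237.
([B])² / (0.319) = 0.00237
[B]² = 7.56×10⁻⁴ ⇒ [B] = 0.0275 M

[B] = 0.0275 M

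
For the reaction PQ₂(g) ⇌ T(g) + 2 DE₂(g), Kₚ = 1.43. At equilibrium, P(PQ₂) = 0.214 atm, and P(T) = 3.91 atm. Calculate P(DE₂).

At equilibrium, Kₚ = P(T)·P(DE₂)² / P(PQ₂) = 1.43.
(3.91)·(P(DE₂))² / (0.214) = 1.43
P(DE₂)² = 0.0783 ⇒ P(DE₂) = 0.280 atm

P(DE₂) = 0.280 atm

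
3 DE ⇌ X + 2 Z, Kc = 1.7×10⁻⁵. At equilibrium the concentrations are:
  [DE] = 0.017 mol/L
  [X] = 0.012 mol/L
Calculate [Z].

[Z] = 8.3×10⁻⁵ mol/L

At equilibrium, Kc = [X]·[Z]² / [DE]³ = 1.7×10⁻⁵.
(0.012)·([Z])² / (0.017)³ = 1.7×10⁻⁵
[Z]² = 6.96×10⁻⁹ ⇒ [Z] = 8.3×10⁻⁵ mol/L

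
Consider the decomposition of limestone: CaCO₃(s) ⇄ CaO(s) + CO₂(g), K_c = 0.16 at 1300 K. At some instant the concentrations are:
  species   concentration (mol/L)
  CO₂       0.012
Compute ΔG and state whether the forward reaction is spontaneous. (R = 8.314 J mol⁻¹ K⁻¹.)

ΔG = -28.0 kJ/mol; the forward reaction is spontaneous

(CaCO₃, CaO are pure solids — omitted from Q_c.)
Q_c = [CO₂] = 0.0120
ΔG = RT ln(Q_c/K_c) = (8.314 J mol⁻¹ K⁻¹)(1300 K) × ln(0.0120/0.16)
   = (10.81 kJ/mol)(-2.590) = -28.0 kJ/mol
ΔG < 0, so the forward reaction is spontaneous (proceeds forward).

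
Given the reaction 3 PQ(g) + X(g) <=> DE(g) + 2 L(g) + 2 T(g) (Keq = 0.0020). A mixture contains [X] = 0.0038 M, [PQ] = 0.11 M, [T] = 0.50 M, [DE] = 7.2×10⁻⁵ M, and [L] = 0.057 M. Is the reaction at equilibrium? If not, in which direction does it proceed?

to the left

Q = [DE]·[L]²·[T]² / ([PQ]³·[X]) = (7.2×10⁻⁵)·(0.057)²·(0.50)² / ((0.11)³·(0.0038)) = 0.012
Q = 0.012 > Keq = 0.0020, so the reverse reaction proceeds.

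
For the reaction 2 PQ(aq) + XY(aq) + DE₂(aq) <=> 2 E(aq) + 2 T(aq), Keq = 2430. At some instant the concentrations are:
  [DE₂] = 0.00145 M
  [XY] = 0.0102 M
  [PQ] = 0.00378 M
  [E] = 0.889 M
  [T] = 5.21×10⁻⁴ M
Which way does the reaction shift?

forward (toward products)

Q = [E]²·[T]² / ([PQ]²·[XY]·[DE₂]) = (0.889)²·(5.21×10⁻⁴)² / ((0.00378)²·(0.0102)·(0.00145)) = 1020
Q = 1020 < Keq = 2430, so the forward reaction proceeds.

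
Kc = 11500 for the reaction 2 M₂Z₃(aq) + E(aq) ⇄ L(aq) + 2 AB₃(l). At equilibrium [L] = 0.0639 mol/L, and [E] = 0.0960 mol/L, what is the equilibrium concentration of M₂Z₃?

(AB₃ is a pure liquid — omitted from Kc.)
At equilibrium, Kc = [L] / ([M₂Z₃]²·[E]) = 11500.
(0.0639) / (([M₂Z₃])²·(0.0960)) = 11500
[M₂Z₃]² = 5.79e-5 ⇒ [M₂Z₃] = 0.00761 mol/L

[M₂Z₃] = 0.00761 mol/L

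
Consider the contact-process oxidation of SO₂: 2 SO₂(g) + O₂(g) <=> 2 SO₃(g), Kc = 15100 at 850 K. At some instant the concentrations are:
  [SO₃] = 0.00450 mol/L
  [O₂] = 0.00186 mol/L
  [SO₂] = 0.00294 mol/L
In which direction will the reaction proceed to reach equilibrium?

Qc = [SO₃]² / ([SO₂]²·[O₂]) = (0.00450)² / ((0.00294)²·(0.00186)) = 1260
Qc = 1260 < Kc = 15100, so the forward reaction proceeds.

to the right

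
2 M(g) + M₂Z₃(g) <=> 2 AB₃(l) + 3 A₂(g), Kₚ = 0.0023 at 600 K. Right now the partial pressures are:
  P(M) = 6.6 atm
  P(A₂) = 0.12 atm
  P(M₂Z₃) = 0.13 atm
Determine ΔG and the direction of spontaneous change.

(AB₃ is a pure liquid — omitted from Qₚ.)
Qₚ = P(A₂)³ / (P(M)²·P(M₂Z₃)) = (0.12)³ / ((6.6)²·(0.13)) = 3.05×10⁻⁴
ΔG = RT ln(Qₚ/Kₚ) = (8.314 J mol⁻¹ K⁻¹)(600 K) × ln(3.05×10⁻⁴/0.0023)
   = (4.988 kJ/mol)(-2.020) = -10.1 kJ/mol
ΔG < 0, so the forward reaction is spontaneous (proceeds forward).

ΔG = -10.1 kJ/mol; the forward reaction is spontaneous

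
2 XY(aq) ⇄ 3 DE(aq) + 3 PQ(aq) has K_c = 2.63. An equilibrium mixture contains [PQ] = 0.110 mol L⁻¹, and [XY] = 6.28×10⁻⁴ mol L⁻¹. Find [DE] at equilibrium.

At equilibrium, K_c = [DE]³·[PQ]³ / [XY]² = 2.63.
([DE])³·(0.110)³ / (6.28×10⁻⁴)² = 2.63
[DE]³ = 7.79×10⁻⁴ ⇒ [DE] = 0.0920 mol L⁻¹

[DE] = 0.0920 mol L⁻¹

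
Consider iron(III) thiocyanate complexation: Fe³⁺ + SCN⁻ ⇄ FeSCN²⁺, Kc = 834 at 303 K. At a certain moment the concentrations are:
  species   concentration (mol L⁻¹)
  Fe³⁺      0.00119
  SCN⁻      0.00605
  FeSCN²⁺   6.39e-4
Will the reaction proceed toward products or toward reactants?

Qc = [FeSCN²⁺] / ([Fe³⁺]·[SCN⁻]) = (6.39e-4) / ((0.00119)·(0.00605)) = 88.8
Qc = 88.8 < Kc = 834, so the forward reaction proceeds.

forward (toward products)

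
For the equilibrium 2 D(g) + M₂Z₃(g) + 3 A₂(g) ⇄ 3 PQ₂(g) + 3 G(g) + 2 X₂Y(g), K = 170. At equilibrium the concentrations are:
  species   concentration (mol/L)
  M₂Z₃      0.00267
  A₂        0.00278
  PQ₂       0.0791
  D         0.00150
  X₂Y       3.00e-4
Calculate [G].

[G] = 0.0790 mol/L

At equilibrium, K = [PQ₂]³·[G]³·[X₂Y]² / ([D]²·[M₂Z₃]·[A₂]³) = 170.
(0.0791)³·([G])³·(3.00e-4)² / ((0.00150)²·(0.00267)·(0.00278)³) = 170
[G]³ = 4.93e-4 ⇒ [G] = 0.0790 mol/L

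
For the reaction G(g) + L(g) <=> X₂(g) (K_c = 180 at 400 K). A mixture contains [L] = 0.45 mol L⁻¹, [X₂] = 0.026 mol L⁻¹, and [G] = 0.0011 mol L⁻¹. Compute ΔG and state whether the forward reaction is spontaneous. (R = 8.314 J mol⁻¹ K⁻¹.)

ΔG = -4.10 kJ/mol; the forward reaction is spontaneous

Q_c = [X₂] / ([G]·[L]) = (0.026) / ((0.0011)·(0.45)) = 52.5
ΔG = RT ln(Q_c/K_c) = (8.314 J mol⁻¹ K⁻¹)(400 K) × ln(52.5/180)
   = (3.326 kJ/mol)(-1.232) = -4.10 kJ/mol
ΔG < 0, so the forward reaction is spontaneous (proceeds forward).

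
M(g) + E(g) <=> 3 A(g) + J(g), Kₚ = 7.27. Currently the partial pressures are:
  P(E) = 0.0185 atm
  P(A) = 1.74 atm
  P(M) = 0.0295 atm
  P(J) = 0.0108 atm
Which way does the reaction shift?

toward reactants

Qₚ = P(A)³·P(J) / (P(M)·P(E)) = (1.74)³·(0.0108) / ((0.0295)·(0.0185)) = 104
Qₚ = 104 > Kₚ = 7.27, so the reverse reaction proceeds.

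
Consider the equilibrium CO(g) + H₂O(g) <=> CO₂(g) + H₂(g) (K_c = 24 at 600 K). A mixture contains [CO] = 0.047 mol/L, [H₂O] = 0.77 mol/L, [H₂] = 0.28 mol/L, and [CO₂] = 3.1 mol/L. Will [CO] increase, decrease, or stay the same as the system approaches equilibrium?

Q_c = [CO₂]·[H₂] / ([CO]·[H₂O]) = (3.1)·(0.28) / ((0.047)·(0.77)) = 24
Q_c = 24 = K_c; the system is at equilibrium.

stay the same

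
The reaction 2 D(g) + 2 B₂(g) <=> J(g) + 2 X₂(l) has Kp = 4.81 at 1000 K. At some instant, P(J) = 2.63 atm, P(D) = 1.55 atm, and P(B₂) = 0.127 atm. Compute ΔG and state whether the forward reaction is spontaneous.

(X₂ is a pure liquid — omitted from Qp.)
Qp = P(J) / (P(D)²·P(B₂)²) = (2.63) / ((1.55)²·(0.127)²) = 67.9
ΔG = RT ln(Qp/Kp) = (8.314 J mol⁻¹ K⁻¹)(1000 K) × ln(67.9/4.81)
   = (8.314 kJ/mol)(2.647) = 22.0 kJ/mol
ΔG > 0, so the forward reaction is non-spontaneous (proceeds in reverse).

ΔG = 22.0 kJ/mol; the forward reaction is non-spontaneous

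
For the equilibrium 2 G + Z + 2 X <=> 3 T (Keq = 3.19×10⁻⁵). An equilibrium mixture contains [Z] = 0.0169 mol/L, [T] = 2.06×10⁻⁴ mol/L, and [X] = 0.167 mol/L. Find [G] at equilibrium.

[G] = 0.0241 mol/L

At equilibrium, Keq = [T]³ / ([G]²·[Z]·[X]²) = 3.19×10⁻⁵.
(2.06×10⁻⁴)³ / (([G])²·(0.0169)·(0.167)²) = 3.19×10⁻⁵
[G]² = 5.81×10⁻⁴ ⇒ [G] = 0.0241 mol/L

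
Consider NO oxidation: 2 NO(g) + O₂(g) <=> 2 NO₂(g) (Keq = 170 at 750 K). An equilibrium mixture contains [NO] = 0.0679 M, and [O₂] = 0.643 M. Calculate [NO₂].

At equilibrium, Keq = [NO₂]² / ([NO]²·[O₂]) = 170.
([NO₂])² / ((0.0679)²·(0.643)) = 170
[NO₂]² = 0.504 ⇒ [NO₂] = 0.710 M

[NO₂] = 0.710 M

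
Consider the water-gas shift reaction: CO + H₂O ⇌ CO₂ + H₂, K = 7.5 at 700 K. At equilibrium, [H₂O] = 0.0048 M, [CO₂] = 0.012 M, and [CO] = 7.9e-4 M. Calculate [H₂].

[H₂] = 0.0024 M

At equilibrium, K = [CO₂]·[H₂] / ([CO]·[H₂O]) = 7.5.
(0.012)·([H₂]) / ((7.9e-4)·(0.0048)) = 7.5
[H₂] = 0.00237 = 0.0024 M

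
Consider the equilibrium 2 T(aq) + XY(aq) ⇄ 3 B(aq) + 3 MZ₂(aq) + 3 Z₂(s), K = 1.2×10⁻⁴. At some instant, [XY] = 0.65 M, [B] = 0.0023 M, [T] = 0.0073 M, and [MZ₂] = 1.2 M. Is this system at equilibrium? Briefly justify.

(Z₂ is a pure solid — omitted from Q.)
Q = [B]³·[MZ₂]³ / ([T]²·[XY]) = (0.0023)³·(1.2)³ / ((0.0073)²·(0.65)) = 6.1×10⁻⁴
Q = 6.1×10⁻⁴ > K = 1.2×10⁻⁴: net reverse reaction.

no; Q > K, reaction proceeds in reverse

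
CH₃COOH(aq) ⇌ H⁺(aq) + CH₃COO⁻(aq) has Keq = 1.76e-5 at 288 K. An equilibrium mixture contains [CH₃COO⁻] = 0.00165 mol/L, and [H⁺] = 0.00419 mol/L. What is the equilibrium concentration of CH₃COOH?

[CH₃COOH] = 0.393 mol/L

At equilibrium, Keq = [H⁺]·[CH₃COO⁻] / [CH₃COOH] = 1.76e-5.
(0.00419)·(0.00165) / ([CH₃COOH]) = 1.76e-5
[CH₃COOH] = 0.393 mol/L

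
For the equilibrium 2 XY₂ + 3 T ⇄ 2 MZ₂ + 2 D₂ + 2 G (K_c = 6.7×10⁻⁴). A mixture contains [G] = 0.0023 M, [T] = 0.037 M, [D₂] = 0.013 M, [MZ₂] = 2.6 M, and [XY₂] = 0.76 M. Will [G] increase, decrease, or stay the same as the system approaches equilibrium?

Q_c = [MZ₂]²·[D₂]²·[G]² / ([XY₂]²·[T]³) = (2.6)²·(0.013)²·(0.0023)² / ((0.76)²·(0.037)³) = 2.1×10⁻⁴
Q_c = 2.1×10⁻⁴ < K_c = 6.7×10⁻⁴: net forward reaction.
G is a product, so it increases.

increase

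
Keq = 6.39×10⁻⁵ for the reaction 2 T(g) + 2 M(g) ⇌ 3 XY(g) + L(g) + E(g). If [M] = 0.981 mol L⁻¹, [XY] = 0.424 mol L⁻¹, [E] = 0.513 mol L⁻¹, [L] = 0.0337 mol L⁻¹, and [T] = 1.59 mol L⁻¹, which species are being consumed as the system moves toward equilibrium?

Q = [XY]³·[L]·[E] / ([T]²·[M]²) = (0.424)³·(0.0337)·(0.513) / ((1.59)²·(0.981)²) = 5.42×10⁻⁴
Q = 5.42×10⁻⁴ > Keq = 6.39×10⁻⁵: net reverse reaction.

XY, L, E (products)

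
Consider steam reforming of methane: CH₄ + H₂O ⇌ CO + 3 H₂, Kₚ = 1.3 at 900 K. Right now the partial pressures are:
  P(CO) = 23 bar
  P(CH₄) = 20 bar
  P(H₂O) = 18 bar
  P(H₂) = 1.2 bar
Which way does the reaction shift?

Qₚ = P(CO)·P(H₂)³ / (P(CH₄)·P(H₂O)) = (23)·(1.2)³ / ((20)·(18)) = 0.11
Qₚ = 0.11 < Kₚ = 1.3, so the forward reaction proceeds.

to the right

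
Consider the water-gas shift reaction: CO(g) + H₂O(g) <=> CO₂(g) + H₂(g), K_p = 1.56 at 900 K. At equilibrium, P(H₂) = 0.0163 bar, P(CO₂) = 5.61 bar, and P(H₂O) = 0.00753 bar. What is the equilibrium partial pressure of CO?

At equilibrium, K_p = P(CO₂)·P(H₂) / (P(CO)·P(H₂O)) = 1.56.
(5.61)·(0.0163) / ((P(CO))·(0.00753)) = 1.56
P(CO) = 7.78 bar

P(CO) = 7.78 bar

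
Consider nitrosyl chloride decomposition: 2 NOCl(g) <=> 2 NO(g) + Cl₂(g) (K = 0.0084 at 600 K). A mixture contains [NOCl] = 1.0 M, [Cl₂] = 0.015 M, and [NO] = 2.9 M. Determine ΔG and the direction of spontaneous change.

Q = [NO]²·[Cl₂] / [NOCl]² = (2.9)²·(0.015) / (1.0)² = 0.126
ΔG = RT ln(Q/K) = (8.314 J mol⁻¹ K⁻¹)(600 K) × ln(0.126/0.0084)
   = (4.988 kJ/mol)(2.708) = 13.5 kJ/mol
ΔG > 0, so the forward reaction is non-spontaneous (proceeds in reverse).

ΔG = 13.5 kJ/mol; the forward reaction is non-spontaneous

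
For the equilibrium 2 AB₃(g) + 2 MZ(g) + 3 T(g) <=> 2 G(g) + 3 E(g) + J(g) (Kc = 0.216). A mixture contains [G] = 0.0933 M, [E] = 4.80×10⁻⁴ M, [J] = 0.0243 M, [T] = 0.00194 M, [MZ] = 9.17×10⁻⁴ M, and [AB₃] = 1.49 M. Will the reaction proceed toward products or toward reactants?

toward reactants

Qc = [G]²·[E]³·[J] / ([AB₃]²·[MZ]²·[T]³) = (0.0933)²·(4.80×10⁻⁴)³·(0.0243) / ((1.49)²·(9.17×10⁻⁴)²·(0.00194)³) = 1.72
Qc = 1.72 > Kc = 0.216, so the reverse reaction proceeds.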